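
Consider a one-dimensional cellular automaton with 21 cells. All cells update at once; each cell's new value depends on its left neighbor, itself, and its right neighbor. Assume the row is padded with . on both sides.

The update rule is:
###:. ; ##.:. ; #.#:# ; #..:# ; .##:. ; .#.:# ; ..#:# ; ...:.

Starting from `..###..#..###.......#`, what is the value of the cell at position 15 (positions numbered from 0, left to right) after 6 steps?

.#...#####...#.....##
###.#.....#.###...#..
...###...###...#.###.
..#...#.#...#.###...#
.###.#####.###...#.##
#...#.....#...#.###..
position 15 holds .

.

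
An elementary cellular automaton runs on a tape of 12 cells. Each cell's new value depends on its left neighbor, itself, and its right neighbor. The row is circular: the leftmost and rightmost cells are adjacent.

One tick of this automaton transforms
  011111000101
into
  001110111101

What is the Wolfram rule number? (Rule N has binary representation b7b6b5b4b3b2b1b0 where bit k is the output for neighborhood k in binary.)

position 2: 111 → 1  (bit 7 = 1)
position 5: 110 → 0  (bit 6 = 0)
position 0: 101 → 0  (bit 5 = 0)
position 6: 100 → 1  (bit 4 = 1)
position 1: 011 → 0  (bit 3 = 0)
position 9: 010 → 1  (bit 2 = 1)
position 8: 001 → 1  (bit 1 = 1)
position 7: 000 → 1  (bit 0 = 1)
bits b7..b0 = 10010111 = 151

151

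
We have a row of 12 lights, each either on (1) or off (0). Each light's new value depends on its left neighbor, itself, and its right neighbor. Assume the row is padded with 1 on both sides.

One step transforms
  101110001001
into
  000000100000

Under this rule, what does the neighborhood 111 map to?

At position 3 the neighborhood is 111; the next row has 0 there.

0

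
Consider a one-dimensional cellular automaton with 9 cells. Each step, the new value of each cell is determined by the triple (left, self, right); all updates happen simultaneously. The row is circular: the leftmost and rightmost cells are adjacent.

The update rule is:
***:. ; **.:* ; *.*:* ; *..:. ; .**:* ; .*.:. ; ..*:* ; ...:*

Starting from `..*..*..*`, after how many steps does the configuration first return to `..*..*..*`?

step 1: .*..*..*.
step 2: *..*..*..
step 3: ..*..*..*

3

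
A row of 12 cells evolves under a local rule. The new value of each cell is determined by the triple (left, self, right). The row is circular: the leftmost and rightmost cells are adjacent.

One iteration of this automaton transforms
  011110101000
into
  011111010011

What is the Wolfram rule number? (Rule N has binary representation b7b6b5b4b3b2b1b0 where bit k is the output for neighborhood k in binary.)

position 2: 111 → 1  (bit 7 = 1)
position 4: 110 → 1  (bit 6 = 1)
position 5: 101 → 1  (bit 5 = 1)
position 9: 100 → 0  (bit 4 = 0)
position 1: 011 → 1  (bit 3 = 1)
position 6: 010 → 0  (bit 2 = 0)
position 0: 001 → 0  (bit 1 = 0)
position 10: 000 → 1  (bit 0 = 1)
bits b7..b0 = 11101001 = 233

233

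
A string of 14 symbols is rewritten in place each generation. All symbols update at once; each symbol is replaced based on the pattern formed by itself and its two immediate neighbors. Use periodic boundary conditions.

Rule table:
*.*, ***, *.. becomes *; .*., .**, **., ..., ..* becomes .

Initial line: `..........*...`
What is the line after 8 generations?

...........*..
............*.
.............*
*.............
.*............
..*...........
...*..........
....*.........

....*.........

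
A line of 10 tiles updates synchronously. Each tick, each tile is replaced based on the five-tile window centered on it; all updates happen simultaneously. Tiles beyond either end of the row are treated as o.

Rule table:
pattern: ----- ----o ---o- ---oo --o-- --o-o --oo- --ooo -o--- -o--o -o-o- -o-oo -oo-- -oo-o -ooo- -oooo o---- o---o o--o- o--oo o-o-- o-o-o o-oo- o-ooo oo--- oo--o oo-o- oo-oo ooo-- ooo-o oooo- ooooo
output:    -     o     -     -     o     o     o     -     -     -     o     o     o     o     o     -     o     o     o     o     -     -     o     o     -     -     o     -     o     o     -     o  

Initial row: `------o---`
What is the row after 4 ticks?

oo-oooo-o-

tick 1: -o--o-o-o-
tick 2: o--ooo-o-o
tick 3: o-o-ooo-oo
tick 4: oo-oooo-o-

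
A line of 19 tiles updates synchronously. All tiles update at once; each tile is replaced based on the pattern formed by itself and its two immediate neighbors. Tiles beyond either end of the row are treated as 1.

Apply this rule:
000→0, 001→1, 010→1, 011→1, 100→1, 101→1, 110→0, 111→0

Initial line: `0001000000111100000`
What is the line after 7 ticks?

1011100001100010001
0110010011010111011
1101111110111100110
0011000001100011101
1110100011010110011
0001110110111101110
1011001101100011001

1011001101100011001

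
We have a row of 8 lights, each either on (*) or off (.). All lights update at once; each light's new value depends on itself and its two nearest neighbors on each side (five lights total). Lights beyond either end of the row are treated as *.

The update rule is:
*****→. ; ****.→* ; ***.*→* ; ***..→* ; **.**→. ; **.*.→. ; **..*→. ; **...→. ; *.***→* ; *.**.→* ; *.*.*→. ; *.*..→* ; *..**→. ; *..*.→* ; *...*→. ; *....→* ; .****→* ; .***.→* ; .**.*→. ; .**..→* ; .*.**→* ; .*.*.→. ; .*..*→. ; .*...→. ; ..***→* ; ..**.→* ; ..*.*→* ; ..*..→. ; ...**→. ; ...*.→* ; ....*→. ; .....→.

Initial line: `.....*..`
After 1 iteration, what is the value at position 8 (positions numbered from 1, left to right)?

.*..*...
position 8 holds .

.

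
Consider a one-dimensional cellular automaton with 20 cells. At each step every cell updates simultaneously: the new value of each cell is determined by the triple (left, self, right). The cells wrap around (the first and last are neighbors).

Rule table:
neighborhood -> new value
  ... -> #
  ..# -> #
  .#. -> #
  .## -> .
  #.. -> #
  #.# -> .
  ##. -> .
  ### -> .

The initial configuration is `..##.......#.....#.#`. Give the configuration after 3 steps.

step 1: ##..##############.#
step 2: ..##................
step 3: ##..################

##..################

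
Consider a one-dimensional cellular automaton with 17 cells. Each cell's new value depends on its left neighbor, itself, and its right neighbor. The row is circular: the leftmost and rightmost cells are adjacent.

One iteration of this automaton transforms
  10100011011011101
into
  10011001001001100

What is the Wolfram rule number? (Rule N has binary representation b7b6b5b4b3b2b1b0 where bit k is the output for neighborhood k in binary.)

209

position 13: 111 → 1  (bit 7 = 1)
position 0: 110 → 1  (bit 6 = 1)
position 1: 101 → 0  (bit 5 = 0)
position 3: 100 → 1  (bit 4 = 1)
position 6: 011 → 0  (bit 3 = 0)
position 2: 010 → 0  (bit 2 = 0)
position 5: 001 → 0  (bit 1 = 0)
position 4: 000 → 1  (bit 0 = 1)
bits b7..b0 = 11010001 = 209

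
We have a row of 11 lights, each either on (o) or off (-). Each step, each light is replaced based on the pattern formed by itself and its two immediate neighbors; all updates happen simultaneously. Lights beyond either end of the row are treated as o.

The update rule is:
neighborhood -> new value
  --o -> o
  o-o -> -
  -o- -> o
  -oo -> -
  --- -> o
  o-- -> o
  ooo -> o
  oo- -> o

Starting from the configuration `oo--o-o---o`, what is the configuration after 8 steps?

ooooo-oooo-
ooooo--ooo-
ooooooo-oo-
ooooooo--o-
oooooooooo-
oooooooooo-  (fixed point — unchanged through step 8)

oooooooooo-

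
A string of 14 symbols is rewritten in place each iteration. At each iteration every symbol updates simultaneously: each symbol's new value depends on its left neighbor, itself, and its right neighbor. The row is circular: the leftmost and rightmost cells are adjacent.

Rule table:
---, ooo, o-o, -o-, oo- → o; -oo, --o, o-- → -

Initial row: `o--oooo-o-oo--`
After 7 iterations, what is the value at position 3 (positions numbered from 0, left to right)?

o---oooooo-o--
o-o--ooooooo--
ooo---oooooo--
-oo-o--ooooo--
--ooo---oooo-o
---oo-o--ooooo
-o--ooo---oooo
position 3 holds -

-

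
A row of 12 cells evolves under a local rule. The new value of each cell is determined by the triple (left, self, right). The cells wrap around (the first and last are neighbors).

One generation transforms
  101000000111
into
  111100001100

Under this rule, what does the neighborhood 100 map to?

At position 3 the neighborhood is 100; the next row has 1 there.

1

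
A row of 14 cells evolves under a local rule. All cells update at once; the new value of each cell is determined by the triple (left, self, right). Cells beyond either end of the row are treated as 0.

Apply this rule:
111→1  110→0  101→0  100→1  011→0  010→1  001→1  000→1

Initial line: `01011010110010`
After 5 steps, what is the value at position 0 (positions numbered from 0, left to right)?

11000010001111
00111111110110
11011111100001
00001111011111
11110110001110
position 0 holds 1

1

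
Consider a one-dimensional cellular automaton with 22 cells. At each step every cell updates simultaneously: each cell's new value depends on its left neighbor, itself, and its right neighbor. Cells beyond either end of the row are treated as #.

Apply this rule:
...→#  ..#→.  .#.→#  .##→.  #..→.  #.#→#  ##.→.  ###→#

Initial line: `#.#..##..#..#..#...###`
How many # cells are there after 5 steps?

12

step 1: .##......#..#..#.#..##
step 2: #...####.#..#..###...#
step 3: ..#..##.##..#...#..#..
step 4: ..#....#....#.#.#..#..
step 5: ..#.##.#.##.#####..#..
count of #: 12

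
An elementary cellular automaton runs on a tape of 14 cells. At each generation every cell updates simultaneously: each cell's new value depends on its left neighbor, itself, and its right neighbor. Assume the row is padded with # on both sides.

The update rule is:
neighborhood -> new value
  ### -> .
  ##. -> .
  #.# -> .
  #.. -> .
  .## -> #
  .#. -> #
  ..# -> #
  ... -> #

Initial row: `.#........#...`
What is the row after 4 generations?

.#.########.##
.#.#........#.
.#.#.########.
.#.#.#........

.#.#.#........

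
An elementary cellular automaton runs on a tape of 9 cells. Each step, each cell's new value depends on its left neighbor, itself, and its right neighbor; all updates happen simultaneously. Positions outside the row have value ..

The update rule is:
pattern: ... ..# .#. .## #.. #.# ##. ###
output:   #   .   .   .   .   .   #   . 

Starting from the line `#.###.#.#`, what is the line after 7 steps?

step 1: ....#....
step 2: ###...###
step 3: ..#.#...#
step 4: #.....#..
step 5: ..###...#
step 6: #...#.#..
step 7: ..#.....#

..#.....#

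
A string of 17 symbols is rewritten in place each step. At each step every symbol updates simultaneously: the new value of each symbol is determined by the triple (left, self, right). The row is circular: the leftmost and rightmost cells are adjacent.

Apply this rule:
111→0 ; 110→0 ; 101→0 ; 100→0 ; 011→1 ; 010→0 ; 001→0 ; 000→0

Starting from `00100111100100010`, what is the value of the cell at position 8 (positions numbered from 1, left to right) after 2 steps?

00000100000000000
00000000000000000
position 8 holds 0

0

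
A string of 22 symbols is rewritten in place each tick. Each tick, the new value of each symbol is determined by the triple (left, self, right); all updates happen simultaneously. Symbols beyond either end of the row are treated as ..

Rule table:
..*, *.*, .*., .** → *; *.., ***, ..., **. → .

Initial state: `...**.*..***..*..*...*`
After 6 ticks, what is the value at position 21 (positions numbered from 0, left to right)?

tick 1: ..**.**.**...**.**..**
tick 2: .**.**.**...**.**..**.
tick 3: **.**.**...**.**..**..
tick 4: *.**.**...**.**..**...
tick 5: ***.**...**.**..**....
tick 6: *..**...**.**..**.....
position 21 holds .

.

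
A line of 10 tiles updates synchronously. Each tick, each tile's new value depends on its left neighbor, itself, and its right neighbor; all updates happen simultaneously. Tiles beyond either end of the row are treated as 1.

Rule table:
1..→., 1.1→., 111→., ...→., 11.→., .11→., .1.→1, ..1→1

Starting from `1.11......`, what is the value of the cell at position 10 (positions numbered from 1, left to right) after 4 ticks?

.

.........1
........1.
.......11.
......1...
position 10 holds .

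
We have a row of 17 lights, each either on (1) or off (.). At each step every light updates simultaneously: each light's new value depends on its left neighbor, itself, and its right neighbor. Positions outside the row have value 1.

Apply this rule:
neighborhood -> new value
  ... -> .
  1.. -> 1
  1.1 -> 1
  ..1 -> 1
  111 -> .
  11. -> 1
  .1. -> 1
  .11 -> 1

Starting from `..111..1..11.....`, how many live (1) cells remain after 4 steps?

111.111111111...1
..111.......11.11
111.11.....11111.
..11111...11...11
count of 1: 9

9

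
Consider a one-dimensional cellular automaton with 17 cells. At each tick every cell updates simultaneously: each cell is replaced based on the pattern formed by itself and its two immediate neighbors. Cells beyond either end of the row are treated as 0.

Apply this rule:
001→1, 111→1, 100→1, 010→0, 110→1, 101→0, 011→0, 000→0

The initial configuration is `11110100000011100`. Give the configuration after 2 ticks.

10111101001000111

tick 1: 01110010000101110
tick 2: 10111101001000111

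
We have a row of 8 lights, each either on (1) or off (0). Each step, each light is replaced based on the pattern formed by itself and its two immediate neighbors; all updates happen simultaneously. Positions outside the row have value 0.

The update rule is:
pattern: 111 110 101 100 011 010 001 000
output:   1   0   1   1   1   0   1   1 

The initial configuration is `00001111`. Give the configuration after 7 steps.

10101010

11111110
11111101
11111010
11110101
11101010
11010101
10101010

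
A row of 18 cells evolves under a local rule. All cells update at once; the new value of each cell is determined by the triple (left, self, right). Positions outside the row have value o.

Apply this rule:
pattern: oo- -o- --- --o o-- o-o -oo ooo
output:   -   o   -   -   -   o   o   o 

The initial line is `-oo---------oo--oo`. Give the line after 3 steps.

oo----------o---oo
o-----------o---oo
------------o---oo

------------o---oo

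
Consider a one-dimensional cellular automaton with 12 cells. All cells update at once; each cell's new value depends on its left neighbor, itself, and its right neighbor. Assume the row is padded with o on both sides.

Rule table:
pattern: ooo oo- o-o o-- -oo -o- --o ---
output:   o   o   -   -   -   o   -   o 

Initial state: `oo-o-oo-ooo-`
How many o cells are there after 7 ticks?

6

oo-o--o--oo-
oo-o--o---o-
oo-o--o-o-o-
oo-o--o-o-o-  (fixed point — unchanged through tick 7)
count of o: 6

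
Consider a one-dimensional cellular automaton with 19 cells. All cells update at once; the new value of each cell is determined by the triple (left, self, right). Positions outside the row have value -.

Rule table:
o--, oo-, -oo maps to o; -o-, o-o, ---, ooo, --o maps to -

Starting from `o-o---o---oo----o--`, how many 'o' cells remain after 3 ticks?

4

tick 1: ---o---o--ooo----o-
tick 2: ----o---o-o-oo----o
tick 3: -----o------ooo----
count of o: 4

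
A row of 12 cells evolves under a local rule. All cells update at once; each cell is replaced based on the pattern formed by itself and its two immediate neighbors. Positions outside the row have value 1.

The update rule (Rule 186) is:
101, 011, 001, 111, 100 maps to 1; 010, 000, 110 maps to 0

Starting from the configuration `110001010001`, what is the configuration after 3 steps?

101010101011
010101010111
101010101111

101010101111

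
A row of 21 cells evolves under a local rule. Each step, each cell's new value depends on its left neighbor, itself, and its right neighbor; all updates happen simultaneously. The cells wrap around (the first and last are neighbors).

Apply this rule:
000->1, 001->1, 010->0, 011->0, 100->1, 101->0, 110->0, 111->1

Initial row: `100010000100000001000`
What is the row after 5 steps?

011101111011111110111
001000110001111100010
110111001110111011101
100010110100010001000
011100000011101110111

011100000011101110111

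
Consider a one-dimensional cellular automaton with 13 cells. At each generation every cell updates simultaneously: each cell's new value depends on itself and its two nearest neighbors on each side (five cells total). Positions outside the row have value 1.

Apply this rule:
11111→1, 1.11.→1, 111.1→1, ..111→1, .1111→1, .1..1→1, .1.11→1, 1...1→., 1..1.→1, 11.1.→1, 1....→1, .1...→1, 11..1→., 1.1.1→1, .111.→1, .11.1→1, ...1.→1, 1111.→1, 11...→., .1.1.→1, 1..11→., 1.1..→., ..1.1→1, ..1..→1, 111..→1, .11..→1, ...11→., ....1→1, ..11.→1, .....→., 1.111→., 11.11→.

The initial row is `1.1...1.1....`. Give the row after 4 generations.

11.1.111.111.
11111.11..11.
11111.11..11.  (fixed point — unchanged through generation 4)

11111.11..11.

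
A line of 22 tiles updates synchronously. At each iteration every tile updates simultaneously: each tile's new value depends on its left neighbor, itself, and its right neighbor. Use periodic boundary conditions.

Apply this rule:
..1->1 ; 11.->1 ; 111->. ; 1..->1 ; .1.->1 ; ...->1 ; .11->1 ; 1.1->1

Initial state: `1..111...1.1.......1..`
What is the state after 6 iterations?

...111................

1111.11111111111111111
...111................
1111.11111111111111111  (repeats iteration 1; period 2)
iteration 6: ...111................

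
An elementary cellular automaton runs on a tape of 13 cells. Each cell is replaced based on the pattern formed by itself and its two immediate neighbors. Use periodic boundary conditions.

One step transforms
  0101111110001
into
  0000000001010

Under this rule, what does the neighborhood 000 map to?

0

At position 10 the neighborhood is 000; the next row has 0 there.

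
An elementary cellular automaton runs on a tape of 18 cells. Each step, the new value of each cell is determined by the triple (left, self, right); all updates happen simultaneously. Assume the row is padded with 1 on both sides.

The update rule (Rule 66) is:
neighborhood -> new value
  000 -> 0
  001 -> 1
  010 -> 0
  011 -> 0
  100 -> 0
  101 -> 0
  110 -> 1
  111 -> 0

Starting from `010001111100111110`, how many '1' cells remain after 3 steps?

4

step 1: 000010000101000010
step 2: 000100001000000100
step 3: 001000010000001001
count of 1: 4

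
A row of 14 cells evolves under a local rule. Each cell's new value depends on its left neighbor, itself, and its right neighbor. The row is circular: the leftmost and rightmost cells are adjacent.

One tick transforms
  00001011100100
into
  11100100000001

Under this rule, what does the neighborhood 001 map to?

At position 3 the neighborhood is 001; the next row has 0 there.

0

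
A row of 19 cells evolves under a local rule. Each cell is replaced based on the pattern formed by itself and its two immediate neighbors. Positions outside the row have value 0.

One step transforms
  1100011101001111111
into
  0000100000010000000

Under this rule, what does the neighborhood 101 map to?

0

At position 8 the neighborhood is 101; the next row has 0 there.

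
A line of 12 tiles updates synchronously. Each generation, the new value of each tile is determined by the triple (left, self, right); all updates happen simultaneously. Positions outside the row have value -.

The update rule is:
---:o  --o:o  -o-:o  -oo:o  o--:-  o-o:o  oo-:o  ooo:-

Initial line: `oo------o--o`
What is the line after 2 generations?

oooo----oooo

generation 1: oo-oooooo-oo
generation 2: oooo----oooo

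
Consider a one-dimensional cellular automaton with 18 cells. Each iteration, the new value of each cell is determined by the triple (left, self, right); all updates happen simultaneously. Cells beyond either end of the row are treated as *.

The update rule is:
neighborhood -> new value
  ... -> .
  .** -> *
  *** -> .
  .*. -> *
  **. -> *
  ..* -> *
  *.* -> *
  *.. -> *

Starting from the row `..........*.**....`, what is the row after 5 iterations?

iteration 1: *........******..*
iteration 2: **......**....****
iteration 3: .**....****..**...
iteration 4: ****..**..******.*
iteration 5: ...********....***

...********....***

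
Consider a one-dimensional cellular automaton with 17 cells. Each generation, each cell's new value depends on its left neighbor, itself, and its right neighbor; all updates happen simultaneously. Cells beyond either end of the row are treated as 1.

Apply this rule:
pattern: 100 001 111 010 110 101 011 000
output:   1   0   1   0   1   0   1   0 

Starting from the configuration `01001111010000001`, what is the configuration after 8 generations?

11101111111111101

00101111001000001
10001111100100001
11001111110010001
11101111111001001
11101111111100101
11101111111110001
11101111111111001
11101111111111101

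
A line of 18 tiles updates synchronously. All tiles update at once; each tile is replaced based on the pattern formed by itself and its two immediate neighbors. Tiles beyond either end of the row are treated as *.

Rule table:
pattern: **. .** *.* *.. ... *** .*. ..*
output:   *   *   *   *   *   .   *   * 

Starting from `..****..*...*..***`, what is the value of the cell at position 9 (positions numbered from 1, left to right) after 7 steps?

***..***********..
..****.........***
***..***********..  (repeats step 1; period 2)
step 7: ***..***********..
position 9 holds *

*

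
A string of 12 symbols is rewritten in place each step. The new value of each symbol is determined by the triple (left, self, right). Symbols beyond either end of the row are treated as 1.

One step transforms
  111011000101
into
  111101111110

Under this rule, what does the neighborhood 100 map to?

At position 6 the neighborhood is 100; the next row has 1 there.

1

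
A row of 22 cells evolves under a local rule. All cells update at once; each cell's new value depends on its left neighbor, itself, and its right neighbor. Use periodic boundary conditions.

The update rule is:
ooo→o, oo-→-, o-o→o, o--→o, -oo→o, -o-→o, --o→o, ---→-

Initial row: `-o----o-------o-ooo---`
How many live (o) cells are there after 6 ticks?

tick 1: ooo--ooo-----ooooo-o--
tick 2: oo-oooo-o---ooooo-oooo
tick 3: o-oooo-ooo-ooooo-ooooo
tick 4: -oooo-ooo-ooooo-oooooo
tick 5: oooo-ooo-ooooo-oooooo-
tick 6: ooo-ooo-ooooo-oooooo-o
count of o: 18

18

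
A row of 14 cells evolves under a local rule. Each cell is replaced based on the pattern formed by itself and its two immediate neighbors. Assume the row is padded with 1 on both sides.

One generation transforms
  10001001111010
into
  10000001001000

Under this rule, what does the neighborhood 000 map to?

At position 2 the neighborhood is 000; the next row has 0 there.

0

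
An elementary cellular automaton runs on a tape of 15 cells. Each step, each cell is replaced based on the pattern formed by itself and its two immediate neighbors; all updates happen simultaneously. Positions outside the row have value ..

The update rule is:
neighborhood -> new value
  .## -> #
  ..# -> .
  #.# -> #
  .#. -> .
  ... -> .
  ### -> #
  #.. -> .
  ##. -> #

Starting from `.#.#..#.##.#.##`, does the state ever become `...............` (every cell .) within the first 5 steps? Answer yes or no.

..#....####.###
.......########
.......########  (fixed point — unchanged through step 5)
step 5 is .......########, still not uniform .

no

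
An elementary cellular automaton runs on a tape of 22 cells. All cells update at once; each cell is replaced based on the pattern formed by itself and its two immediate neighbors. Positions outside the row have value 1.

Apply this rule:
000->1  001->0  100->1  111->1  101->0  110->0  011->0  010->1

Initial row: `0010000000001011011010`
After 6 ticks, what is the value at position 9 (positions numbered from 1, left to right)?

1011111111101000000010
0001111111001111111010
1100111110100111110010
1010011100110011101010
0011001010001001001010
1000101011101101101010
position 9 holds 1

1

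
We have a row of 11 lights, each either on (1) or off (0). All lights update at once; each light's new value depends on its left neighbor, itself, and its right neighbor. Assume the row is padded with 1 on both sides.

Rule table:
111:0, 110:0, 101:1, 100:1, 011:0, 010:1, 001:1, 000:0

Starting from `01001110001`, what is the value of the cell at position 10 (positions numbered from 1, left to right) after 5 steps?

11110001010
00001011111
10011100000
01100010001
10010111010
position 10 holds 1

1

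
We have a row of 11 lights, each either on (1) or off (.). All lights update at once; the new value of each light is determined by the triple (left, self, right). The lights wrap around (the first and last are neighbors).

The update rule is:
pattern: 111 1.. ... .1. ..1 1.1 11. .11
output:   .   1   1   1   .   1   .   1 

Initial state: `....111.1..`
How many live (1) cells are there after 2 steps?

4

111.1..1111
...111.1...
count of 1: 4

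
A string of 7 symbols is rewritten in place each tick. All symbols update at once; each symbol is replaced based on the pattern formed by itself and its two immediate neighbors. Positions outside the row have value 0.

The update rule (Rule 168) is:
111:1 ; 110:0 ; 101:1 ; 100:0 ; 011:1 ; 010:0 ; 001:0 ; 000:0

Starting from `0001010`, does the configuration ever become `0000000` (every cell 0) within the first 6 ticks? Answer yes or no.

0000100
0000000
all cells are 0 at tick 2

yes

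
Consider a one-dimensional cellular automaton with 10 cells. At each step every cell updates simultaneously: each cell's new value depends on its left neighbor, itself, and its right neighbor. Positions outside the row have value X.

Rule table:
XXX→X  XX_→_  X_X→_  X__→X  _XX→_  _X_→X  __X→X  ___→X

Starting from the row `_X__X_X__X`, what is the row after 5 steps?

_XXXX_XXX_
__XX___X__
XX__XXXXXX
X_XX_XXXXX
______XXXX

______XXXX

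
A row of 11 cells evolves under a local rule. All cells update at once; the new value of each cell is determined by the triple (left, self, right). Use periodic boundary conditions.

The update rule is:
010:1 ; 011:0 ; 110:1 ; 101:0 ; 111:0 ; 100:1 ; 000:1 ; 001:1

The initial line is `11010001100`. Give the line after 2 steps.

step 1: 01011110111
step 2: 01000010001

01000010001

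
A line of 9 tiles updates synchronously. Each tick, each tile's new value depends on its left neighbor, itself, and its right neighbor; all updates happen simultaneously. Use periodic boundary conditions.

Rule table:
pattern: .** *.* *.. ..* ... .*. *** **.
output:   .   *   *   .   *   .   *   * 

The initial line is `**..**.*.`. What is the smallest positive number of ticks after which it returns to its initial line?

.**..**.*
*.**..**.
.*.**..**
*.*.**..*
**.*.**..
.**.*.**.
..**.*.**
*..**.*.*
**..**.*.

9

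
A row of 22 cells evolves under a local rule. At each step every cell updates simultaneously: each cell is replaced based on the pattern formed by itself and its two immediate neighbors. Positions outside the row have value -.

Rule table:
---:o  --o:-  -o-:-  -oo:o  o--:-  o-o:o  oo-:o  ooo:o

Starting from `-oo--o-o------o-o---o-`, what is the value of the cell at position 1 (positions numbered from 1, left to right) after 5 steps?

-

-oo---o--oooo--o--o---
-oo-o----oooo-------oo
-ooo--oo-oooo-ooooo-oo
-ooo--oooooooooooooooo
-ooo--oooooooooooooooo
position 1 holds -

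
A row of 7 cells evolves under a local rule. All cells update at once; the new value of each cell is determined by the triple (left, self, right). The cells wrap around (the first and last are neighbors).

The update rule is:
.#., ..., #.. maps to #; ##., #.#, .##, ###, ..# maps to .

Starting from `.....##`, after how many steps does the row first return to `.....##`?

####...
....##.
###...#
...##..
##...##
..##...
#...###
.##....
...####
##.....
..####.
#.....#
.####..
.....##

14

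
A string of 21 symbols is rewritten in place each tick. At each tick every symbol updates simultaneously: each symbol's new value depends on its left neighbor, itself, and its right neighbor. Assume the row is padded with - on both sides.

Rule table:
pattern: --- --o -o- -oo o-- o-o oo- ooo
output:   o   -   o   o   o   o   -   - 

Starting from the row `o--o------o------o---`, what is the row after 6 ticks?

o-oooo-oooo-o-oooo-o-

oo-oooooo-oooooo-oooo
o-oo-----oo-----oo---
ooo-oooo-o-oooo-o-ooo
o--oo---oooo---oooo--
oo-o-oo-o---oo-o---oo
o-oooo-oooo-o-oooo-o-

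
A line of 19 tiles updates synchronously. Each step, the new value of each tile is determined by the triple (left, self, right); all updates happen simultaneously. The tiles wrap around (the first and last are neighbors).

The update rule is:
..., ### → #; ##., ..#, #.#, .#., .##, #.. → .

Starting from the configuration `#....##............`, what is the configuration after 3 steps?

..##......######...

step 1: ..##....##########.
step 2: #....##..########..
step 3: ..##......######...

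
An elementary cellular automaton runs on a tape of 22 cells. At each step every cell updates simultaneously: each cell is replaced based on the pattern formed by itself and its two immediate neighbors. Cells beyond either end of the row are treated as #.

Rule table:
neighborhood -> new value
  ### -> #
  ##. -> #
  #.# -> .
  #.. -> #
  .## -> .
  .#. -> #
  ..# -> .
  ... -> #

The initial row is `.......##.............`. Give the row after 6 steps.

step 1: ######..#############.
step 2: #######..############.
step 3: ########..###########.
step 4: #########..##########.
step 5: ##########..#########.
step 6: ###########..########.

###########..########.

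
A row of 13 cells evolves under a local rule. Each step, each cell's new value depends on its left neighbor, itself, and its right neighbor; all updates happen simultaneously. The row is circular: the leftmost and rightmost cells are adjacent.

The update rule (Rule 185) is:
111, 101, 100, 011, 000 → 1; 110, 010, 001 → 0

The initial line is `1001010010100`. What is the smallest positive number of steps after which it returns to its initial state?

13

0100101001010
0010010100101
1001001010010
0100100101001
1010010010100
0101001001010
0010100100101
1001010010010
0100101001001
1010010100100
0101001010010
0010100101001
1001010010100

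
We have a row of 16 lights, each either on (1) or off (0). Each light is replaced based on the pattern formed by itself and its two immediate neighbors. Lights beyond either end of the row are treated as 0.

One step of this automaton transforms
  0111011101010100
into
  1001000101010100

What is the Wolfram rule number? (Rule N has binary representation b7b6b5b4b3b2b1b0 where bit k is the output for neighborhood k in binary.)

70

position 2: 111 → 0  (bit 7 = 0)
position 3: 110 → 1  (bit 6 = 1)
position 4: 101 → 0  (bit 5 = 0)
position 14: 100 → 0  (bit 4 = 0)
position 1: 011 → 0  (bit 3 = 0)
position 9: 010 → 1  (bit 2 = 1)
position 0: 001 → 1  (bit 1 = 1)
position 15: 000 → 0  (bit 0 = 0)
bits b7..b0 = 01000110 = 70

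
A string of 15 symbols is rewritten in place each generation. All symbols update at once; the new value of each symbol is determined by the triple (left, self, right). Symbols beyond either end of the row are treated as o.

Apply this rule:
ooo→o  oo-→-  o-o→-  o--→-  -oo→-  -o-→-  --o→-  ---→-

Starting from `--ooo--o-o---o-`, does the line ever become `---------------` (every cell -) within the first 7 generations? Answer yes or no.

yes

generation 1: ---o-----------
generation 2: ---------------
all cells are - at generation 2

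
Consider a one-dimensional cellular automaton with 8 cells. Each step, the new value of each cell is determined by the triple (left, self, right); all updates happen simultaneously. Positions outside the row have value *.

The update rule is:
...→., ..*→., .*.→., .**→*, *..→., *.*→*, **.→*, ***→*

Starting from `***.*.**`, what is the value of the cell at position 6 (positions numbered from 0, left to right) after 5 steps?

*

step 1: ****.***
step 2: ********
step 3: ********  (fixed point — unchanged through step 5)
position 6 holds *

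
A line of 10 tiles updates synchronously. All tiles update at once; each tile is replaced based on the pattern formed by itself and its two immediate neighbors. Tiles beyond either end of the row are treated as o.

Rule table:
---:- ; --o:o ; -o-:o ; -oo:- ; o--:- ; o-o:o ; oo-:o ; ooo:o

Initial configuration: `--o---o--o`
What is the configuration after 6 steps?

-oo--oo-o-
o-o-o-oooo
oooooo-ooo
ooooooo-oo
oooooooo-o
ooooooooo-

ooooooooo-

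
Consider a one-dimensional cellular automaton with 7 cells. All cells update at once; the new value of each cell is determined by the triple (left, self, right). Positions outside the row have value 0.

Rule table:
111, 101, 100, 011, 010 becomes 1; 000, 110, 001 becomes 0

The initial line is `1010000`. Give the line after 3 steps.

1101110

step 1: 1111000
step 2: 1110100
step 3: 1101110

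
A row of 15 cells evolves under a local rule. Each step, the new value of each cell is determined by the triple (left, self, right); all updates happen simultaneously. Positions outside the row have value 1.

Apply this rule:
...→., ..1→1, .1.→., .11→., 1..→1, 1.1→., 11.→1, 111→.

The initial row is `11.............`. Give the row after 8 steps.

..11.1..1..1.1.

step 1: .11...........1
step 2: ..11.........1.
step 3: 11.11.......1..
step 4: .1..11.....1.11
step 5: ..11.11...1....
step 6: 11.1..11.1.1..1
step 7: .1..11.1....11.
step 8: ..11.1..1..1.1.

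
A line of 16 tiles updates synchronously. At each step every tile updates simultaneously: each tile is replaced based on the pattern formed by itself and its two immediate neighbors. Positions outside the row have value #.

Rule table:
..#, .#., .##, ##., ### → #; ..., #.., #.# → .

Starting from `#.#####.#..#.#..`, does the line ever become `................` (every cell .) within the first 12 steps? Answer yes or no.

#.#####.#.##.#.#
#.#####.#.##.#.#  (fixed point — unchanged through step 12)
step 12 is #.#####.#.##.#.#, still not uniform .

no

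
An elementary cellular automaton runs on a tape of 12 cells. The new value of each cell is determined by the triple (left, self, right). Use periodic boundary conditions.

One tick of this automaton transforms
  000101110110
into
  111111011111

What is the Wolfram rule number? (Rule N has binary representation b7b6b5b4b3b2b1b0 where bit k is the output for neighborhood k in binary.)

127

position 6: 111 → 0  (bit 7 = 0)
position 7: 110 → 1  (bit 6 = 1)
position 4: 101 → 1  (bit 5 = 1)
position 11: 100 → 1  (bit 4 = 1)
position 5: 011 → 1  (bit 3 = 1)
position 3: 010 → 1  (bit 2 = 1)
position 2: 001 → 1  (bit 1 = 1)
position 0: 000 → 1  (bit 0 = 1)
bits b7..b0 = 01111111 = 127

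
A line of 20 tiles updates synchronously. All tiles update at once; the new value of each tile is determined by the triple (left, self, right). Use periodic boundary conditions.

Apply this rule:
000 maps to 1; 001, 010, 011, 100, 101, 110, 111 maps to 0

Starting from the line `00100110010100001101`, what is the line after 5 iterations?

00000000000001100000
11111111111100001111
00000000000001100000  (repeats iteration 1; period 2)
iteration 5: 00000000000001100000

00000000000001100000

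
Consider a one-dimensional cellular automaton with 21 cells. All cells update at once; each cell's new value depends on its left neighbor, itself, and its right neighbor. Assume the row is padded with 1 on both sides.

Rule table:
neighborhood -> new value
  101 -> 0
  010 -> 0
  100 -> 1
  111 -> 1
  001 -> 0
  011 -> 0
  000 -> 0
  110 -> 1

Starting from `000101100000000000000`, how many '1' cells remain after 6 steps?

100000110000000000000
110000011000000000000
111000001100000000000
111100000110000000000
111110000011000000000
111111000001100000000
count of 1: 8

8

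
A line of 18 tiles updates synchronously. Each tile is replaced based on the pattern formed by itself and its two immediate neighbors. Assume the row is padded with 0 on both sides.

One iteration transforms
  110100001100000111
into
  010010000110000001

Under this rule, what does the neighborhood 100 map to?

1

At position 4 the neighborhood is 100; the next row has 1 there.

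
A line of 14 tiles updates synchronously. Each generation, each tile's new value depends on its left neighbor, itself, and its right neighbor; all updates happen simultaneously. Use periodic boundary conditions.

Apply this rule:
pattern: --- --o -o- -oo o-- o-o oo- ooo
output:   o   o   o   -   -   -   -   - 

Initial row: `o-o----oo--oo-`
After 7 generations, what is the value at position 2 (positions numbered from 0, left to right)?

o-o-ooo---o---
o-o-----ooo-oo
--o-oooo------
ooo------ooooo
----ooooo-----
oooo------oooo
-----ooooo----
position 2 holds -

-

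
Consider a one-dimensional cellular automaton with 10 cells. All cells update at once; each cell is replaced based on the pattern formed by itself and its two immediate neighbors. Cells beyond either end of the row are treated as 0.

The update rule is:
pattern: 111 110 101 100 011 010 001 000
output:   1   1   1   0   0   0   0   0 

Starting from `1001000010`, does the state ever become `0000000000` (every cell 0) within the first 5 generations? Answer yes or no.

yes

generation 1: 0000000000
all cells are 0 at generation 1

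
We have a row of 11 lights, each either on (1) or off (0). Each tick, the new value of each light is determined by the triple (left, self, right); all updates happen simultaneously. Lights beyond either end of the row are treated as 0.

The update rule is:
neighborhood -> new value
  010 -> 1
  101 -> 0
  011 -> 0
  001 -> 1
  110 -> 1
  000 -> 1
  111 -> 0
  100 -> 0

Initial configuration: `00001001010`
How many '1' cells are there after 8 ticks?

3

11111011010
00001001010  (repeats tick 0; period 2)
tick 8: 00001001010
count of 1: 3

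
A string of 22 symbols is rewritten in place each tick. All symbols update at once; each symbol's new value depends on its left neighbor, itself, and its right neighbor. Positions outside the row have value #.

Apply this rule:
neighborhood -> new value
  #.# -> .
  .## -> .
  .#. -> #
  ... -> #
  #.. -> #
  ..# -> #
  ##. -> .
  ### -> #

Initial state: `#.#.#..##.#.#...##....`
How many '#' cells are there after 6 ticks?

tick 1: ..#.###...#.####..####
tick 2: ###..#.####..##.##.###
tick 3: ##.###..##.##.......##
tick 4: #...#.##.....#######.#
tick 5: .####...#####.#####...
tick 6: ..##.###.###...###.###
count of #: 14

14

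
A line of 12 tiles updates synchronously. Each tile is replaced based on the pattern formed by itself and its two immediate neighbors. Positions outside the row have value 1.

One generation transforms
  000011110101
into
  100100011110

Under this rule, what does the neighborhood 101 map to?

1

At position 8 the neighborhood is 101; the next row has 1 there.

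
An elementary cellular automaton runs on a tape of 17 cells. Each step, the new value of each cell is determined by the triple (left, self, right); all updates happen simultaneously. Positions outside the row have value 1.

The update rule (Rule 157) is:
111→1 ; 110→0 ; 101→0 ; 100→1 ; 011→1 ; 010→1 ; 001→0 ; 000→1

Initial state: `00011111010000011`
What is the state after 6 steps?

01010101010101011

11011110011111011
10011101011110011
01011001011101011
01010101011001011
01010101010101011
01010101010101011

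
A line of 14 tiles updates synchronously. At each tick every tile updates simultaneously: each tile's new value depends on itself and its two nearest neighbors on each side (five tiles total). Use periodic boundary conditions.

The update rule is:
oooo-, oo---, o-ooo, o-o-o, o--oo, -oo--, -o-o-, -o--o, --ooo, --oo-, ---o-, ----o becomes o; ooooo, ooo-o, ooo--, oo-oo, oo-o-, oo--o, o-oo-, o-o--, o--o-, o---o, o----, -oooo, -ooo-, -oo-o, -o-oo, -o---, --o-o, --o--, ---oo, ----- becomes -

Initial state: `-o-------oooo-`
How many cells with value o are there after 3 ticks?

-------o-o-o--
-----oo-ooo---
---o-o--o--o--
count of o: 4

4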